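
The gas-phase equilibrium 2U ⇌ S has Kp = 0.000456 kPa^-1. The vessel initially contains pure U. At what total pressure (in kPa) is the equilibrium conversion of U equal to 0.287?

Let X = conversion of U (basis 1 mol U); extent of reaction ξ = 0.5X.
Species balance: n_U = 1 − X; n_S = 0.5X.
Total moles n_T = 1 − 0.5X.
Kp = p_S / (p_U^2) with p_i = (n_i/n_T)·P.
At X = 0.287: the mole-fraction product g(X) = Π y_i^ν_i = 0.2418. Since Kp = g(X)·P^{-1}, P = (g/Kp)^(1/1) = (0.2418/0.000456)^(1/1) = 530 kPa.

P = 530 kPa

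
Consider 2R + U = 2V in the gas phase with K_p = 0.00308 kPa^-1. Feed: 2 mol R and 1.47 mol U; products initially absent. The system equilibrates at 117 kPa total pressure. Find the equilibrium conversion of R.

X = 0.269

Basis: 2 mol R initially; let X = conversion of R. Extent ξ = X.
Mole table: n_R = 2 − 2X; n_U = 1.47 − X; n_V = 2X.
Total moles n_T = 3.47 − X.
Mole fractions y_i = n_i/n_T; K_p = p_V^2 / (p_R^2 p_U) with p_i = y_i·P.
Setting this equal to 0.00308 kPa^-1 and taking the physical root (0 < X < 1) gives X = 0.269.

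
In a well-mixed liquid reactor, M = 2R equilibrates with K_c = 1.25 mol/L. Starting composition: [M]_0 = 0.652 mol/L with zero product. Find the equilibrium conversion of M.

Let X = conversion of M; extent ξ = 0.652·X mol/L.
Concentrations: [M] = 0.652 − 0.652X; [R] = 1.3X.
K_c = [R]^2 / ([M]).
Setting equal to 1.25 and solving for X on (0,1) gives X = 0.493.

X = 0.493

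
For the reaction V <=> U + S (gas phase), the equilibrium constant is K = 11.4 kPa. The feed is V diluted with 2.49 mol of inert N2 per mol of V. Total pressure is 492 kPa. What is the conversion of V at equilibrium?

X = 0.254

Let X = conversion of V (basis 1 mol V); extent of reaction ξ = X.
Mole table: n_V = 1 − X; n_U = X; n_S = X; n_I = 2.49 (inert).
n_T = Σnᵢ = 3.49 + X.
Mole fractions y_i = n_i/n_T; K = p_U p_S / (p_V) with p_i = y_i·P.
Equating to 11.4 kPa and solving on 0 < X < 1: X = 0.254.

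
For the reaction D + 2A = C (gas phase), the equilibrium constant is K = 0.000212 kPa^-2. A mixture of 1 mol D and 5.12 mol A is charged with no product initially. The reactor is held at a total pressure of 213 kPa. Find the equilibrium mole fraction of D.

Basis: 1 mol D initially; let X = conversion of D. Extent ξ = X.
At extent ξ: n_D = 1 − X; n_A = 5.12 − 2X; n_C = X.
Total moles n_T = 6.12 − 2X.
Mole fractions y_i = n_i/n_T; K = p_C / (p_D p_A^2) with p_i = y_i·P.
Equating to 0.000212 kPa^-2 and solving on 0 < X < 1: X = 0.852.
Then n_D = 0.148, n_T = 4.42, so y_D = 0.034.

y_D = 0.034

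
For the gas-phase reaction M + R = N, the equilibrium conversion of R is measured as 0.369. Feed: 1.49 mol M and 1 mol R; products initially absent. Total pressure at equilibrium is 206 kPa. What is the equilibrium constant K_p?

K_p = 0.00537 kPa^-1

Take 1 mol R as basis and let X be its fractional conversion, so ξ = X.
Mole table: n_M = 1.49 − X; n_R = 1 − X; n_N = X.
Total moles n_T = 2.49 − X.
At X = 0.369: n_M = 1.12, n_R = 0.631, n_N = 0.369, n_T = 2.12.
p_i = (n_i/n_T)·P. K_p = p_N / (p_M p_R) = 0.00537 kPa^-1.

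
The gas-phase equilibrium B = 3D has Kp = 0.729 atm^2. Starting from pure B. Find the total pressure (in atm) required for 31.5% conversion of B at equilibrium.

P = 1.25 atm

Take 1 mol B as basis and let X be its fractional conversion, so ξ = X.
Species balance: n_B = 1 − X; n_D = 3X.
Total moles n_T = 1 + 2X.
Kp = p_D^3 / (p_B) with p_i = (n_i/n_T)·P.
At X = 0.315: the mole-fraction product g(X) = Π y_i^ν_i = 0.4637. Since Kp = g(X)·P^{2}, P = (Kp/g)^(1/2) = (0.729/0.4637)^(1/2) = 1.25 atm.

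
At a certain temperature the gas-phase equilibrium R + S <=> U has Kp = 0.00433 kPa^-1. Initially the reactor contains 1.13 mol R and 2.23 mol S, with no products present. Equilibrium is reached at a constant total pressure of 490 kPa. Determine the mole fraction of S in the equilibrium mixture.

Let X = conversion of R (basis 1.13 mol R); extent of reaction ξ = 1.13X.
Moles: n_R = 1.13 − 1.13X; n_S = 2.23 − 1.13X; n_U = 1.13X.
Summing: n_T = 3.36 − 1.13X.
With p_i = (n_i/n_T)P, Kp = p_U / (p_R p_S).
This yields a degree-2 equation in X; solving on (0,1), X = 0.554.
Then n_S = 1.6, n_T = 2.73, so y_S = 0.587.

y_S = 0.587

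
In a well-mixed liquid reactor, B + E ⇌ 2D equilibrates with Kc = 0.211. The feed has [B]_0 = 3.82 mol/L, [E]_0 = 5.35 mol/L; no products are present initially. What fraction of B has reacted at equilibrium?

Let X = conversion of B; extent ξ = 3.82·X mol/L.
Concentrations: [B] = 3.82 − 3.82X; [E] = 5.35 − 3.82X; [D] = 7.64X.
Kc = [D]^2 / ([B] [E]).
Equating to 0.211: the physical root is X = 0.220.

X = 0.220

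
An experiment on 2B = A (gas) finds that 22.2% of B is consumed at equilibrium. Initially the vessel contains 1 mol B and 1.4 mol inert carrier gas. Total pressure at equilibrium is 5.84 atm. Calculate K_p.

K_p = 0.0719 atm^-1

Basis: 1 mol B initially; let X = conversion of B. Extent ξ = 0.5X.
Moles: n_B = 1 − X; n_A = 0.5X; n_I = 1.4 (inert).
Total moles n_T = 2.4 − 0.5X.
At X = 0.222: n_B = 0.778, n_A = 0.111, n_T = 2.29.
p_i = (n_i/n_T)·P. K_p = p_A / (p_B^2) = 0.0719 atm^-1.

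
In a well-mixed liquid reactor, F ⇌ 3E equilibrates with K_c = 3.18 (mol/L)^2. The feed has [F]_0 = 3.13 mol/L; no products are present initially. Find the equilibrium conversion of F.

X = 0.212

Let X = conversion of F; extent ξ = 3.13·X mol/L.
Concentrations: [F] = 3.13 − 3.13X; [E] = 9.39X.
K_c = [E]^3 / ([F]).
Equating to 3.18 (mol/L)^2: the physical root is X = 0.212.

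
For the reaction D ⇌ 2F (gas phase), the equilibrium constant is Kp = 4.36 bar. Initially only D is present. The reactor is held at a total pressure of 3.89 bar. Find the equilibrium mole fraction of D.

Let X = conversion of D (basis 1 mol D); extent of reaction ξ = X.
Species balance: n_D = 1 − X; n_F = 2X.
n_T = Σnᵢ = 1 + X.
y_i = n_i/n_T, p_i = y_i·P. Kp = p_F^2 / (p_D).
Setting this equal to 4.36 bar and taking the physical root (0 < X < 1) gives X = 0.468.
Then n_D = 0.532, n_T = 1.47, so y_D = 0.363.

y_D = 0.363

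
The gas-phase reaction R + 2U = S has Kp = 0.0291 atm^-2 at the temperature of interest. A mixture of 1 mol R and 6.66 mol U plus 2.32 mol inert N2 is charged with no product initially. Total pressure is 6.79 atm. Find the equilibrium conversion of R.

Basis: 1 mol R initially; let X = conversion of R. Extent ξ = X.
Species balance: n_R = 1 − X; n_U = 6.66 − 2X; n_S = X; n_I = 2.32 (inert).
Total moles n_T = 9.98 − 2X.
y_i = n_i/n_T, p_i = y_i·P. Kp = p_S / (p_R p_U^2).
This yields a degree-3 equation in X; solving on (0,1), X = 0.356.

X = 0.356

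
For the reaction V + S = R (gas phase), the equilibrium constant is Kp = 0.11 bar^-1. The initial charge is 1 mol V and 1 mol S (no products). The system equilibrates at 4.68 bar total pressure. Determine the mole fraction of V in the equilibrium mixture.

y_V = 0.448

Let X = conversion of V (basis 1 mol V); extent of reaction ξ = X.
Mole table: n_V = 1 − X; n_S = 1 − X; n_R = X.
Summing: n_T = 2 − X.
Mole fractions y_i = n_i/n_T; Kp = p_R / (p_V p_S) with p_i = y_i·P.
Equating to 0.11 bar^-1 and solving on 0 < X < 1: X = 0.188.
Then n_V = 0.812, n_T = 1.81, so y_V = 0.448.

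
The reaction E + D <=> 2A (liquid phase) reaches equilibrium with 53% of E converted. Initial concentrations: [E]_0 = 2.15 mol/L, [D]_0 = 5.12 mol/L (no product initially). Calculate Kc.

Kc = 1.29

Let X = conversion of E.
Concentrations: [E] = 2.15 − 2.15X; [D] = 5.12 − 2.15X; [A] = 4.3X.
At X = 0.53: [E] = 1.01, [D] = 3.98, [A] = 2.28.
Kc = [A]^2 / ([E] [D]) = 1.29.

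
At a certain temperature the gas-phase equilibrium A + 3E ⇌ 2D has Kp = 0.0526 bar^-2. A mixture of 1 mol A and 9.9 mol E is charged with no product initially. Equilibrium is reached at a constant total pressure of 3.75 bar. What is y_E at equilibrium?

Let X = conversion of A (basis 1 mol A); extent of reaction ξ = X.
Moles: n_A = 1 − X; n_E = 9.9 − 3X; n_D = 2X.
n_T = Σnᵢ = 10.9 − 2X.
y_i = n_i/n_T, p_i = y_i·P. Kp = p_D^2 / (p_A p_E^3).
Equating to 0.0526 bar^-2 and solving on 0 < X < 1: X = 0.623.
Then n_E = 8.03, n_T = 9.65, so y_E = 0.832.

y_E = 0.832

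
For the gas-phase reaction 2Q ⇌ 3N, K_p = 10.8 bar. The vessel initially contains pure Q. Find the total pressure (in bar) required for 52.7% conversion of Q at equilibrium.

P = 6.18 bar

Let X = conversion of Q (basis 1 mol Q); extent of reaction ξ = 0.5X.
Moles: n_Q = 1 − X; n_N = 1.5X.
Summing: n_T = 1 + 0.5X.
K_p = p_N^3 / (p_Q^2) with p_i = (n_i/n_T)·P.
At X = 0.527: the mole-fraction product g(X) = Π y_i^ν_i = 1.747. Since K_p = g(X)·P^{1}, P = (K_p/g)^(1/1) = (10.8/1.747)^(1/1) = 6.18 bar.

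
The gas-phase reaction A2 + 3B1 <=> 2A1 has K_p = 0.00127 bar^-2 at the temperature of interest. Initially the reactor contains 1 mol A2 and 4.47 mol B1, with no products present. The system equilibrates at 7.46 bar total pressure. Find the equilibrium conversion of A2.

Let X = conversion of A2 (basis 1 mol A2); extent of reaction ξ = X.
At extent ξ: n_A2 = 1 − X; n_B1 = 4.47 − 3X; n_A1 = 2X.
Summing: n_T = 5.47 − 2X.
Mole fractions y_i = n_i/n_T; K_p = p_A1^2 / (p_A2 p_B1^3) with p_i = y_i·P.
This yields a degree-4 equation in X; solving on (0,1), X = 0.183.

X = 0.183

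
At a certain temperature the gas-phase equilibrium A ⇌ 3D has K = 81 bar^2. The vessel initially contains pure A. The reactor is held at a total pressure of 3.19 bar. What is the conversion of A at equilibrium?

X = 0.764

Basis: 1 mol A initially; let X = conversion of A. Extent ξ = X.
Species balance: n_A = 1 − X; n_D = 3X.
Summing: n_T = 1 + 2X.
With p_i = (n_i/n_T)P, K = p_D^3 / (p_A).
Substituting and setting equal to 81 bar^2 gives a polynomial in X; the root in (0,1) is X = 0.764.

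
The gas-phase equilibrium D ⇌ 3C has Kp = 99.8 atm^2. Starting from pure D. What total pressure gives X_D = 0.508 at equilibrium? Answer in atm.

P = 7.51 atm

Basis: 1 mol D initially; let X = conversion of D. Extent ξ = X.
Mole table: n_D = 1 − X; n_C = 3X.
Summing: n_T = 1 + 2X.
Kp = p_C^3 / (p_D) with p_i = (n_i/n_T)·P.
At X = 0.508: the mole-fraction product g(X) = Π y_i^ν_i = 1.77. Since Kp = g(X)·P^{2}, P = (Kp/g)^(1/2) = (99.8/1.77)^(1/2) = 7.51 atm.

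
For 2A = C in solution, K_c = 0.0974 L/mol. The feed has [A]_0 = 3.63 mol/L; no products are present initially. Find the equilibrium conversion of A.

Let X = conversion of A; extent ξ = 3.63X/2 mol/L.
Concentrations: [A] = 3.63 − 3.63X; [C] = 1.81X.
K_c = [C] / ([A]^2).
Equating to 0.0974 L/mol: the physical root is X = 0.324.

X = 0.324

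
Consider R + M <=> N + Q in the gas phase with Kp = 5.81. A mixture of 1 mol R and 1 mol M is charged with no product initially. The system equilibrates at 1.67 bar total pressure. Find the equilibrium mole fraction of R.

y_R = 0.147

Basis: 1 mol R initially; let X = conversion of R. Extent ξ = X.
Species balance: n_R = 1 − X; n_M = 1 − X; n_N = X; n_Q = X.
n_T stays at 2 (no change in mole number).
With p_i = (n_i/n_T)P, Kp = p_N p_Q / (p_R p_M).
Equating to 5.81 and solving on 0 < X < 1: X = 0.707.
Then n_R = 0.293, n_T = 2, so y_R = 0.147.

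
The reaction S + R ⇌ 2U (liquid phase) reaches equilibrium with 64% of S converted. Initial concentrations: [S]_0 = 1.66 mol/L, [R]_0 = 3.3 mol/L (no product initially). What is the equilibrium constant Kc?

Let X = conversion of S.
Concentrations: [S] = 1.66 − 1.66X; [R] = 3.3 − 1.66X; [U] = 3.32X.
At X = 0.64: [S] = 0.598, [R] = 2.24, [U] = 2.12.
Kc = [U]^2 / ([S] [R]) = 3.38.

Kc = 3.38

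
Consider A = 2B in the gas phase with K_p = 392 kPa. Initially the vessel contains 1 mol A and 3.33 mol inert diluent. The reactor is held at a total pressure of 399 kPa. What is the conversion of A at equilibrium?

X = 0.652

Basis: 1 mol A initially; let X = conversion of A. Extent ξ = X.
Mole table: n_A = 1 − X; n_B = 2X; n_I = 3.33 (inert).
Total moles n_T = 4.33 + X.
y_i = n_i/n_T, p_i = y_i·P. K_p = p_B^2 / (p_A).
This yields a degree-2 equation in X; solving on (0,1), X = 0.652.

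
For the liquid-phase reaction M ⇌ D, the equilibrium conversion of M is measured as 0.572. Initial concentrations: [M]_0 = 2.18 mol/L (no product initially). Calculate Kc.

Let X = conversion of M.
Concentrations: [M] = 2.18 − 2.18X; [D] = 2.18X.
At X = 0.572: [M] = 0.933, [D] = 1.25.
Kc = [D] / ([M]) = 1.34.

Kc = 1.34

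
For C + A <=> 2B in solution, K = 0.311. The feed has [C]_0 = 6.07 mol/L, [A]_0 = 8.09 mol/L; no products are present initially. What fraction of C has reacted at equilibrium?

Let X = conversion of C; extent ξ = 6.07·X mol/L.
Concentrations: [C] = 6.07 − 6.07X; [A] = 8.09 − 6.07X; [B] = 12.1X.
K = [B]^2 / ([C] [A]).
Solving K = 0.311 for X ∈ (0,1): X = 0.251.

X = 0.251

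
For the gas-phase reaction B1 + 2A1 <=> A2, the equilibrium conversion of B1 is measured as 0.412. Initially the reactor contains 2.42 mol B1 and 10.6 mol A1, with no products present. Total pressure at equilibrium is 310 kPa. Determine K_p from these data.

Basis: 2.42 mol B1 initially; let X = conversion of B1. Extent ξ = 2.42X.
Species balance: n_B1 = 2.42 − 2.42X; n_A1 = 10.6 − 4.84X; n_A2 = 2.42X.
Total moles n_T = 13 − 4.84X.
At X = 0.412: n_B1 = 1.42, n_A1 = 8.61, n_A2 = 0.997, n_T = 11.
p_i = (n_i/n_T)·P. K_p = p_A2 / (p_B1 p_A1^2) = 1.2e-05 kPa^-2.

K_p = 1.2e-05 kPa^-2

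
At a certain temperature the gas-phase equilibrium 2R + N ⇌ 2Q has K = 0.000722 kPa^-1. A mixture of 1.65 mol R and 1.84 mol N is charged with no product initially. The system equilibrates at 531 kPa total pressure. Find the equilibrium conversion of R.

Basis: 1.65 mol R initially; let X = conversion of R. Extent ξ = 0.825X.
Mole table: n_R = 1.65 − 1.65X; n_N = 1.84 − 0.825X; n_Q = 1.65X.
Total moles n_T = 3.49 − 0.825X.
With p_i = (n_i/n_T)P, K = p_Q^2 / (p_R^2 p_N).
Substituting and setting equal to 0.000722 kPa^-1 gives a polynomial in X; the root in (0,1) is X = 0.303.

X = 0.303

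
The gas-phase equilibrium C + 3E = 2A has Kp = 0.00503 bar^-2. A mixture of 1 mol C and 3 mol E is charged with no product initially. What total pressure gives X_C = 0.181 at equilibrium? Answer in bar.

P = 5.33 bar

Take 1 mol C as basis and let X be its fractional conversion, so ξ = X.
At extent ξ: n_C = 1 − X; n_E = 3 − 3X; n_A = 2X.
n_T = Σnᵢ = 4 − 2X.
Kp = p_A^2 / (p_C p_E^3) with p_i = (n_i/n_T)·P.
At X = 0.181: the mole-fraction product g(X) = Π y_i^ν_i = 0.1428. Since Kp = g(X)·P^{-2}, P = (g/Kp)^(1/2) = (0.1428/0.00503)^(1/2) = 5.33 bar.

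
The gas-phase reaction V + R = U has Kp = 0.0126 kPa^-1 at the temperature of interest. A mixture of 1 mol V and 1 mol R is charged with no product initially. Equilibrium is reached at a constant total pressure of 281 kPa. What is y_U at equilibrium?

y_U = 0.361

Take 1 mol V as basis and let X be its fractional conversion, so ξ = X.
Species balance: n_V = 1 − X; n_R = 1 − X; n_U = X.
Summing: n_T = 2 − X.
Mole fractions y_i = n_i/n_T; Kp = p_U / (p_V p_R) with p_i = y_i·P.
Substituting and setting equal to 0.0126 kPa^-1 gives a polynomial in X; the root in (0,1) is X = 0.531.
Then n_U = 0.531, n_T = 1.47, so y_U = 0.361.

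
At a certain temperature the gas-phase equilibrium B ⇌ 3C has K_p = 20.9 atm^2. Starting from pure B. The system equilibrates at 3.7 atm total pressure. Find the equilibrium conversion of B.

Basis: 1 mol B initially; let X = conversion of B. Extent ξ = X.
Species balance: n_B = 1 − X; n_C = 3X.
Total moles n_T = 1 + 2X.
Mole fractions y_i = n_i/n_T; K_p = p_C^3 / (p_B) with p_i = y_i·P.
Substituting and setting equal to 20.9 atm^2 gives a polynomial in X; the root in (0,1) is X = 0.483.

X = 0.483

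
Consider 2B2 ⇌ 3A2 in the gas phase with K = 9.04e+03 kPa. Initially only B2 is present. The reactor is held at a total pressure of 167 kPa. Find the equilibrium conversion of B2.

Basis: 1 mol B2 initially; let X = conversion of B2. Extent ξ = 0.5X.
Mole table: n_B2 = 1 − X; n_A2 = 1.5X.
Total moles n_T = 1 + 0.5X.
y_i = n_i/n_T, p_i = y_i·P. K = p_A2^3 / (p_B2^2).
Equating to 9.04e+03 kPa and solving on 0 < X < 1: X = 0.839.

X = 0.839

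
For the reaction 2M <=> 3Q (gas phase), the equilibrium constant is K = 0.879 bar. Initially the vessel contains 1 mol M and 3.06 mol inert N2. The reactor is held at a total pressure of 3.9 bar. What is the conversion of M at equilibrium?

X = 0.445

Let X = conversion of M (basis 1 mol M); extent of reaction ξ = 0.5X.
Species balance: n_M = 1 − X; n_Q = 1.5X; n_I = 3.06 (inert).
Total moles n_T = 4.06 + 0.5X.
With p_i = (n_i/n_T)P, K = p_Q^3 / (p_M^2).
Equating to 0.879 bar and solving on 0 < X < 1: X = 0.445.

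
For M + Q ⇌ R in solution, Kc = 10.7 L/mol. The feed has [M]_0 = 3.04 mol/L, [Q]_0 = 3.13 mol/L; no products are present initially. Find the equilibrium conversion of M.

X = 0.852

Let X = conversion of M; extent ξ = 3.04·X mol/L.
Concentrations: [M] = 3.04 − 3.04X; [Q] = 3.13 − 3.04X; [R] = 3.04X.
Kc = [R] / ([M] [Q]).
Setting equal to 10.7 and solving for X on (0,1) gives X = 0.852.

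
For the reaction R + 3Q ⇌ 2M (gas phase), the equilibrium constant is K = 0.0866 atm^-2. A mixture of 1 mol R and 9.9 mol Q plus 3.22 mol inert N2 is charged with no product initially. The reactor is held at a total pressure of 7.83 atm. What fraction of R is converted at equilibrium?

X = 0.813

Take 1 mol R as basis and let X be its fractional conversion, so ξ = X.
At extent ξ: n_R = 1 − X; n_Q = 9.9 − 3X; n_M = 2X; n_I = 3.22 (inert).
Summing: n_T = 14.1 − 2X.
With p_i = (n_i/n_T)P, K = p_M^2 / (p_R p_Q^3).
Setting this equal to 0.0866 atm^-2 and taking the physical root (0 < X < 1) gives X = 0.813.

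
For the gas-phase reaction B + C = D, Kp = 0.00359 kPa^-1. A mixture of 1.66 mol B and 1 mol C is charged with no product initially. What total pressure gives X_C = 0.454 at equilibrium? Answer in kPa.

P = 424 kPa

Basis: 1 mol C initially; let X = conversion of C. Extent ξ = X.
Moles: n_B = 1.66 − X; n_C = 1 − X; n_D = X.
Total moles n_T = 2.66 − X.
Kp = p_D / (p_B p_C) with p_i = (n_i/n_T)·P.
At X = 0.454: the mole-fraction product g(X) = Π y_i^ν_i = 1.521. Since Kp = g(X)·P^{-1}, P = (g/Kp)^(1/1) = (1.521/0.00359)^(1/1) = 424 kPa.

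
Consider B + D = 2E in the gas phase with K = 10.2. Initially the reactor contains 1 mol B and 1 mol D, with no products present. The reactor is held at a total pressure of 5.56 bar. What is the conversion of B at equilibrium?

Take 1 mol B as basis and let X be its fractional conversion, so ξ = X.
Species balance: n_B = 1 − X; n_D = 1 − X; n_E = 2X.
Since Δν = 0, n_T = 2 throughout.
With p_i = (n_i/n_T)P, K = p_E^2 / (p_B p_D).
Equating to 10.2 and solving on 0 < X < 1: X = 0.615.

X = 0.615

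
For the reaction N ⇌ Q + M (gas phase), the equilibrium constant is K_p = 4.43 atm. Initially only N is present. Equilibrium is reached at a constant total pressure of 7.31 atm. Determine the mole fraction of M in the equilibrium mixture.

y_M = 0.381

Take 1 mol N as basis and let X be its fractional conversion, so ξ = X.
At extent ξ: n_N = 1 − X; n_Q = X; n_M = X.
n_T = Σnᵢ = 1 + X.
With p_i = (n_i/n_T)P, K_p = p_Q p_M / (p_N).
Equating to 4.43 atm and solving on 0 < X < 1: X = 0.614.
Then n_M = 0.614, n_T = 1.61, so y_M = 0.381.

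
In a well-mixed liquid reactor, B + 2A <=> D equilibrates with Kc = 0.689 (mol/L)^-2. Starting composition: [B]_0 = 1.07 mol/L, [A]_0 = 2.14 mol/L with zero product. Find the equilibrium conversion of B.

X = 0.470

Let X = conversion of B; extent ξ = 1.07·X mol/L.
Concentrations: [B] = 1.07 − 1.07X; [A] = 2.14 − 2.14X; [D] = 1.07X.
Kc = [D] / ([B] [A]^2).
Solving Kc = 0.689 for X ∈ (0,1): X = 0.470.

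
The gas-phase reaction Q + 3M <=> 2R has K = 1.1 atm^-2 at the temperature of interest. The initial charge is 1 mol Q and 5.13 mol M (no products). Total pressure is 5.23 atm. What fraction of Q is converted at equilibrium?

Take 1 mol Q as basis and let X be its fractional conversion, so ξ = X.
Moles: n_Q = 1 − X; n_M = 5.13 − 3X; n_R = 2X.
n_T = Σnᵢ = 6.13 − 2X.
Mole fractions y_i = n_i/n_T; K = p_R^2 / (p_Q p_M^3) with p_i = y_i·P.
Equating to 1.1 atm^-2 and solving on 0 < X < 1: X = 0.875.

X = 0.875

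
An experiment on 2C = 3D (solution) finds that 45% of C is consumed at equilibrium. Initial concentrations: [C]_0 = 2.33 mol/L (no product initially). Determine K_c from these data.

K_c = 2.37 mol/L

Let X = conversion of C.
Concentrations: [C] = 2.33 − 2.33X; [D] = 3.5X.
At X = 0.45: [C] = 1.28, [D] = 1.57.
K_c = [D]^3 / ([C]^2) = 2.37 mol/L.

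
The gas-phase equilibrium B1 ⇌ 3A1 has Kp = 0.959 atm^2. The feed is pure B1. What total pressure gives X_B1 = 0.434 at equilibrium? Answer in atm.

P = 0.926 atm

Let X = conversion of B1 (basis 1 mol B1); extent of reaction ξ = X.
Mole table: n_B1 = 1 − X; n_A1 = 3X.
Total moles n_T = 1 + 2X.
Kp = p_A1^3 / (p_B1) with p_i = (n_i/n_T)·P.
At X = 0.434: the mole-fraction product g(X) = Π y_i^ν_i = 1.118. Since Kp = g(X)·P^{2}, P = (Kp/g)^(1/2) = (0.959/1.118)^(1/2) = 0.926 atm.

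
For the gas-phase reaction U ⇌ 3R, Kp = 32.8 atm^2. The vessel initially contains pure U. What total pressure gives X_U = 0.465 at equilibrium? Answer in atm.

Take 1 mol U as basis and let X be its fractional conversion, so ξ = X.
Mole table: n_U = 1 − X; n_R = 3X.
Summing: n_T = 1 + 2X.
Kp = p_R^3 / (p_U) with p_i = (n_i/n_T)·P.
At X = 0.465: the mole-fraction product g(X) = Π y_i^ν_i = 1.362. Since Kp = g(X)·P^{2}, P = (Kp/g)^(1/2) = (32.8/1.362)^(1/2) = 4.91 atm.

P = 4.91 atm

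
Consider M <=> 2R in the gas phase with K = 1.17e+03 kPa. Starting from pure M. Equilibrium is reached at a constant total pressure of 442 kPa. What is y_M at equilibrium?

y_M = 0.226

Let X = conversion of M (basis 1 mol M); extent of reaction ξ = X.
Moles: n_M = 1 − X; n_R = 2X.
Total moles n_T = 1 + X.
y_i = n_i/n_T, p_i = y_i·P. K = p_R^2 / (p_M).
Setting this equal to 1.17e+03 kPa and taking the physical root (0 < X < 1) gives X = 0.631.
Then n_M = 0.369, n_T = 1.63, so y_M = 0.226.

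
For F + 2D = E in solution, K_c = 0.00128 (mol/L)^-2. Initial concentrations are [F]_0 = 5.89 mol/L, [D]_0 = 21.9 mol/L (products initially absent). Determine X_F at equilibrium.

Let X = conversion of F; extent ξ = 5.89·X mol/L.
Concentrations: [F] = 5.89 − 5.89X; [D] = 21.9 − 11.8X; [E] = 5.89X.
K_c = [E] / ([F] [D]^2).
Equating to 0.00128 (mol/L)^-2: the physical root is X = 0.301.

X = 0.301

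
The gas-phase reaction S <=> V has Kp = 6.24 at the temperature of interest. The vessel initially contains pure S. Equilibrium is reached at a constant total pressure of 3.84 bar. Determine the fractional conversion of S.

X = 0.862

Take 1 mol S as basis and let X be its fractional conversion, so ξ = X.
Species balance: n_S = 1 − X; n_V = X.
Since Δν = 0, n_T = 1 throughout.
y_i = n_i/n_T, p_i = y_i·P. Kp = p_V / (p_S).
Setting this equal to 6.24 and taking the physical root (0 < X < 1) gives X = 0.862.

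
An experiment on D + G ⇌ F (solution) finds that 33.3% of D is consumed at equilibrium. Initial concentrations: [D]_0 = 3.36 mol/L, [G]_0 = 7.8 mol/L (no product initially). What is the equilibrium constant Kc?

Let X = conversion of D.
Concentrations: [D] = 3.36 − 3.36X; [G] = 7.8 − 3.36X; [F] = 3.36X.
At X = 0.333: [D] = 2.24, [G] = 6.68, [F] = 1.12.
Kc = [F] / ([D] [G]) = 0.0747 L/mol.

Kc = 0.0747 L/mol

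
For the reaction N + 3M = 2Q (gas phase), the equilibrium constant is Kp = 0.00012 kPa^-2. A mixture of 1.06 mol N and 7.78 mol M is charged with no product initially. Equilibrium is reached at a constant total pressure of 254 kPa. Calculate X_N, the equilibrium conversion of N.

Take 1.06 mol N as basis and let X be its fractional conversion, so ξ = 1.06X.
Moles: n_N = 1.06 − 1.06X; n_M = 7.78 − 3.18X; n_Q = 2.12X.
Total moles n_T = 8.84 − 2.12X.
With p_i = (n_i/n_T)P, Kp = p_Q^2 / (p_N p_M^3).
Substituting and setting equal to 0.00012 kPa^-2 gives a polynomial in X; the root in (0,1) is X = 0.850.

X = 0.850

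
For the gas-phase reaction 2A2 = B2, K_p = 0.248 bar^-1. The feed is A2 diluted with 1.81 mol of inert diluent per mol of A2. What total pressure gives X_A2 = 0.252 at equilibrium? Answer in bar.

Basis: 1 mol A2 initially; let X = conversion of A2. Extent ξ = 0.5X.
Mole table: n_A2 = 1 − X; n_B2 = 0.5X; n_I = 1.81 (inert).
Total moles n_T = 2.81 − 0.5X.
K_p = p_B2 / (p_A2^2) with p_i = (n_i/n_T)·P.
At X = 0.252: the mole-fraction product g(X) = Π y_i^ν_i = 0.6044. Since K_p = g(X)·P^{-1}, P = (g/K_p)^(1/1) = (0.6044/0.248)^(1/1) = 2.44 bar.

P = 2.44 bar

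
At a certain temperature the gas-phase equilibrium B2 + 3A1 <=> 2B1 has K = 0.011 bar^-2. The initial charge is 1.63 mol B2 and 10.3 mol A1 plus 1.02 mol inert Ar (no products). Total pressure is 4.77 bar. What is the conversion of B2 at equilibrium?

X = 0.341

Let X = conversion of B2 (basis 1.63 mol B2); extent of reaction ξ = 1.63X.
Mole table: n_B2 = 1.63 − 1.63X; n_A1 = 10.3 − 4.89X; n_B1 = 3.26X; n_I = 1.02 (inert).
Total moles n_T = 12.9 − 3.26X.
With p_i = (n_i/n_T)P, K = p_B1^2 / (p_B2 p_A1^3).
This yields a degree-4 equation in X; solving on (0,1), X = 0.341.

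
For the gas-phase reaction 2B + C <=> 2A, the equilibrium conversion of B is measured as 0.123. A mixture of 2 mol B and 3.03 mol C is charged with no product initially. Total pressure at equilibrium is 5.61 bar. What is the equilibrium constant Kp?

Kp = 0.00592 bar^-1

Let X = conversion of B (basis 2 mol B); extent of reaction ξ = X.
Moles: n_B = 2 − 2X; n_C = 3.03 − X; n_A = 2X.
Summing: n_T = 5.03 − X.
At X = 0.123: n_B = 1.75, n_C = 2.91, n_A = 0.246, n_T = 4.91.
p_i = (n_i/n_T)·P. Kp = p_A^2 / (p_B^2 p_C) = 0.00592 bar^-1.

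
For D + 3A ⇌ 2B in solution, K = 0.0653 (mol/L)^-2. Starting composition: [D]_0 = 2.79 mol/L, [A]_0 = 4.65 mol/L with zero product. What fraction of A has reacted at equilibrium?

X = 0.465

Let X = conversion of A; extent ξ = 4.65X/3 mol/L.
Concentrations: [D] = 2.79 − 1.55X; [A] = 4.65 − 4.65X; [B] = 3.1X.
K = [B]^2 / ([D] [A]^3).
Equating to 0.0653 (mol/L)^-2: the physical root is X = 0.465.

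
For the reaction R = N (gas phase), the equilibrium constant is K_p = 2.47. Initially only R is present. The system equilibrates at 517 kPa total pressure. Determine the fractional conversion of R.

Basis: 1 mol R initially; let X = conversion of R. Extent ξ = X.
Moles: n_R = 1 − X; n_N = X.
Total moles n_T = 1 (Δν = 0, constant).
Mole fractions y_i = n_i/n_T; K_p = p_N / (p_R) with p_i = y_i·P.
Substituting and setting equal to 2.47 gives a polynomial in X; the root in (0,1) is X = 0.712.

X = 0.712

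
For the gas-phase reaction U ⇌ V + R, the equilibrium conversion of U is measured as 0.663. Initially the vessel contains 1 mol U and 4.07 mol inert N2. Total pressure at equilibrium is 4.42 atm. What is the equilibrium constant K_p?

K_p = 1.01 atm

Let X = conversion of U (basis 1 mol U); extent of reaction ξ = X.
Moles: n_U = 1 − X; n_V = X; n_R = X; n_I = 4.07 (inert).
Summing: n_T = 5.07 + X.
At X = 0.663: n_U = 0.337, n_V = 0.663, n_R = 0.663, n_T = 5.73.
p_i = (n_i/n_T)·P. K_p = p_V p_R / (p_U) = 1.01 atm.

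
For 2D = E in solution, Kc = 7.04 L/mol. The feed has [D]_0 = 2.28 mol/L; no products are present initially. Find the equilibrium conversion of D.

Let X = conversion of D; extent ξ = 2.28X/2 mol/L.
Concentrations: [D] = 2.28 − 2.28X; [E] = 1.14X.
Kc = [E] / ([D]^2).
Setting equal to 7.04 and solving for X on (0,1) gives X = 0.838.

X = 0.838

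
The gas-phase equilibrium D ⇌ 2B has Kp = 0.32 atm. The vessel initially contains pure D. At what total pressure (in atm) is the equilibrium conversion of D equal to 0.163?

P = 2.93 atm

Take 1 mol D as basis and let X be its fractional conversion, so ξ = X.
At extent ξ: n_D = 1 − X; n_B = 2X.
Summing: n_T = 1 + X.
Kp = p_B^2 / (p_D) with p_i = (n_i/n_T)·P.
At X = 0.163: the mole-fraction product g(X) = Π y_i^ν_i = 0.1092. Since Kp = g(X)·P^{1}, P = (Kp/g)^(1/1) = (0.32/0.1092)^(1/1) = 2.93 atm.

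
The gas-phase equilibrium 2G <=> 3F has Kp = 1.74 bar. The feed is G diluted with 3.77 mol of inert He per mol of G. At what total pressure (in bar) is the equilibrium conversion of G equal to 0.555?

Take 1 mol G as basis and let X be its fractional conversion, so ξ = 0.5X.
At extent ξ: n_G = 1 − X; n_F = 1.5X; n_I = 3.77 (inert).
Total moles n_T = 4.77 + 0.5X.
Kp = p_F^3 / (p_G^2) with p_i = (n_i/n_T)·P.
At X = 0.555: the mole-fraction product g(X) = Π y_i^ν_i = 0.5772. Since Kp = g(X)·P^{1}, P = (Kp/g)^(1/1) = (1.74/0.5772)^(1/1) = 3.01 bar.

P = 3.01 bar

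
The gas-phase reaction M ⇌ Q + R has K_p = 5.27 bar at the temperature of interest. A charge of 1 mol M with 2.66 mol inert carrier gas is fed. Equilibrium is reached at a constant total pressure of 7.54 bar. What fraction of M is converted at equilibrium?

Take 1 mol M as basis and let X be its fractional conversion, so ξ = X.
Mole table: n_M = 1 − X; n_Q = X; n_R = X; n_I = 2.66 (inert).
Summing: n_T = 3.66 + X.
With p_i = (n_i/n_T)P, K_p = p_Q p_R / (p_M).
Substituting and setting equal to 5.27 bar gives a polynomial in X; the root in (0,1) is X = 0.796.

X = 0.796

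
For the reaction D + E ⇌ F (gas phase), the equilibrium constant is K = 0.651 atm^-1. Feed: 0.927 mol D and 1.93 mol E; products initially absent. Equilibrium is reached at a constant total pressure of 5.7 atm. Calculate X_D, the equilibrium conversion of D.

X = 0.684

Take 0.927 mol D as basis and let X be its fractional conversion, so ξ = 0.927X.
Mole table: n_D = 0.927 − 0.927X; n_E = 1.93 − 0.927X; n_F = 0.927X.
Summing: n_T = 2.86 − 0.927X.
With p_i = (n_i/n_T)P, K = p_F / (p_D p_E).
Equating to 0.651 atm^-1 and solving on 0 < X < 1: X = 0.684.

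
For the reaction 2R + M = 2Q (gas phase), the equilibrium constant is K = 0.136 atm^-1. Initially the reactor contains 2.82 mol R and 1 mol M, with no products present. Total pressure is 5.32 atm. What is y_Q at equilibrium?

y_Q = 0.218

Basis: 1 mol M initially; let X = conversion of M. Extent ξ = X.
Species balance: n_R = 2.82 − 2X; n_M = 1 − X; n_Q = 2X.
Total moles n_T = 3.82 − X.
With p_i = (n_i/n_T)P, K = p_Q^2 / (p_R^2 p_M).
Setting this equal to 0.136 atm^-1 and taking the physical root (0 < X < 1) gives X = 0.375.
Then n_Q = 0.75, n_T = 3.45, so y_Q = 0.218.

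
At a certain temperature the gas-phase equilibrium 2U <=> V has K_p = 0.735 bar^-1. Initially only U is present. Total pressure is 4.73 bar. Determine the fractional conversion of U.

X = 0.741

Take 1 mol U as basis and let X be its fractional conversion, so ξ = 0.5X.
Mole table: n_U = 1 − X; n_V = 0.5X.
Summing: n_T = 1 − 0.5X.
y_i = n_i/n_T, p_i = y_i·P. K_p = p_V / (p_U^2).
This yields a degree-2 equation in X; solving on (0,1), X = 0.741.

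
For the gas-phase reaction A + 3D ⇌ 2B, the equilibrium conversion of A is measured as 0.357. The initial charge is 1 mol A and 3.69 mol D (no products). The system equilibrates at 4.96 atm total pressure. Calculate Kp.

Let X = conversion of A (basis 1 mol A); extent of reaction ξ = X.
At extent ξ: n_A = 1 − X; n_D = 3.69 − 3X; n_B = 2X.
Summing: n_T = 4.69 − 2X.
At X = 0.357: n_A = 0.643, n_D = 2.62, n_B = 0.714, n_T = 3.98.
p_i = (n_i/n_T)·P. Kp = p_B^2 / (p_A p_D^3) = 0.0284 atm^-2.

Kp = 0.0284 atm^-2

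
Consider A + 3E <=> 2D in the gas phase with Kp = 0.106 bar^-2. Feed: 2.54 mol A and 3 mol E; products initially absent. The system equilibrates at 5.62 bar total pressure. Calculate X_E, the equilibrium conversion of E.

Let X = conversion of E (basis 3 mol E); extent of reaction ξ = X.
At extent ξ: n_A = 2.54 − X; n_E = 3 − 3X; n_D = 2X.
n_T = Σnᵢ = 5.54 − 2X.
Mole fractions y_i = n_i/n_T; Kp = p_D^2 / (p_A p_E^3) with p_i = y_i·P.
Setting this equal to 0.106 bar^-2 and taking the physical root (0 < X < 1) gives X = 0.512.

X = 0.512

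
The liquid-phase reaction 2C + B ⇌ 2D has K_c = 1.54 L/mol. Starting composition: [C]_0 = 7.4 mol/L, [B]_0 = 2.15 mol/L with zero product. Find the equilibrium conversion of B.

Let X = conversion of B; extent ξ = 2.15·X mol/L.
Concentrations: [C] = 7.4 − 4.3X; [B] = 2.15 − 2.15X; [D] = 4.3X.
K_c = [D]^2 / ([C]^2 [B]).
Solving K_c = 1.54 for X ∈ (0,1): X = 0.786.

X = 0.786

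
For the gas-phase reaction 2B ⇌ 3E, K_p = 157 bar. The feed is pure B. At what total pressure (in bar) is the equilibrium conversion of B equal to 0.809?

P = 4.5 bar

Let X = conversion of B (basis 1 mol B); extent of reaction ξ = 0.5X.
Moles: n_B = 1 − X; n_E = 1.5X.
n_T = Σnᵢ = 1 + 0.5X.
K_p = p_E^3 / (p_B^2) with p_i = (n_i/n_T)·P.
At X = 0.809: the mole-fraction product g(X) = Π y_i^ν_i = 34.88. Since K_p = g(X)·P^{1}, P = (K_p/g)^(1/1) = (157/34.88)^(1/1) = 4.5 bar.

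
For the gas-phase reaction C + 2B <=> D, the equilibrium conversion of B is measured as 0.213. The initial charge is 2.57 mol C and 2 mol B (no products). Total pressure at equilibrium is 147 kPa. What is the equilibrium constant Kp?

Take 2 mol B as basis and let X be its fractional conversion, so ξ = X.
Mole table: n_C = 2.57 − X; n_B = 2 − 2X; n_D = X.
Total moles n_T = 4.57 − 2X.
At X = 0.213: n_C = 2.36, n_B = 1.57, n_D = 0.213, n_T = 4.14.
p_i = (n_i/n_T)·P. Kp = p_D / (p_C p_B^2) = 2.9e-05 kPa^-2.

Kp = 2.9e-05 kPa^-2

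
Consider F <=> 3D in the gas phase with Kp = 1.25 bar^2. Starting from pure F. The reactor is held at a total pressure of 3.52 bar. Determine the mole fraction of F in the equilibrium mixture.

Take 1 mol F as basis and let X be its fractional conversion, so ξ = X.
Moles: n_F = 1 − X; n_D = 3X.
n_T = Σnᵢ = 1 + 2X.
With p_i = (n_i/n_T)P, Kp = p_D^3 / (p_F).
Equating to 1.25 bar^2 and solving on 0 < X < 1: X = 0.178.
Then n_F = 0.822, n_T = 1.36, so y_F = 0.606.

y_F = 0.606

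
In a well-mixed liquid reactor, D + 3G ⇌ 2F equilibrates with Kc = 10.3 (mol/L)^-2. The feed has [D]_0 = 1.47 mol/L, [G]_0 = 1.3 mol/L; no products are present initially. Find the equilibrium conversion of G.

Let X = conversion of G; extent ξ = 1.3X/3 mol/L.
Concentrations: [D] = 1.47 − 0.433X; [G] = 1.3 − 1.3X; [F] = 0.867X.
Kc = [F]^2 / ([D] [G]^3).
This equals 10.3 at X = 0.747 (the root in 0 < X < 1).

X = 0.747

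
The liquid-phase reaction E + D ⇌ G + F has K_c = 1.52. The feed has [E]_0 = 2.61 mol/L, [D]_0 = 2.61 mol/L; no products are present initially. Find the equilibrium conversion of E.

Let X = conversion of E; extent ξ = 2.61·X mol/L.
Concentrations: [E] = 2.61 − 2.61X; [D] = 2.61 − 2.61X; [G] = 2.61X; [F] = 2.61X.
K_c = [G] [F] / ([E] [D]).
Solving K_c = 1.52 for X ∈ (0,1): X = 0.552.

X = 0.552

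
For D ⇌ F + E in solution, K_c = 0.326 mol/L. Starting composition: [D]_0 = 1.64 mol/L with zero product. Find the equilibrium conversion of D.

Let X = conversion of D; extent ξ = 1.64·X mol/L.
Concentrations: [D] = 1.64 − 1.64X; [F] = 1.64X; [E] = 1.64X.
K_c = [F] [E] / ([D]).
Solving K_c = 0.326 for X ∈ (0,1): X = 0.357.

X = 0.357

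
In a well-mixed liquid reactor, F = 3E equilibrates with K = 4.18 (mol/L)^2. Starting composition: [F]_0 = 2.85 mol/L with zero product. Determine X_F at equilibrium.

X = 0.243

Let X = conversion of F; extent ξ = 2.85·X mol/L.
Concentrations: [F] = 2.85 − 2.85X; [E] = 8.55X.
K = [E]^3 / ([F]).
This equals 4.18 at X = 0.243 (the root in 0 < X < 1).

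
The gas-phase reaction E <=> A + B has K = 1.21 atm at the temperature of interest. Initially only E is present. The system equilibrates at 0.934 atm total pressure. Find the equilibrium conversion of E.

X = 0.751

Let X = conversion of E (basis 1 mol E); extent of reaction ξ = X.
Species balance: n_E = 1 − X; n_A = X; n_B = X.
Summing: n_T = 1 + X.
y_i = n_i/n_T, p_i = y_i·P. K = p_A p_B / (p_E).
Equating to 1.21 atm and solving on 0 < X < 1: X = 0.751.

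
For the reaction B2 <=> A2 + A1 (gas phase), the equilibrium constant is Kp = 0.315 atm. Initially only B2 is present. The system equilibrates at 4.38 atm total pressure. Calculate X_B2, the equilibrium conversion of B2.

Take 1 mol B2 as basis and let X be its fractional conversion, so ξ = X.
Species balance: n_B2 = 1 − X; n_A2 = X; n_A1 = X.
n_T = Σnᵢ = 1 + X.
Mole fractions y_i = n_i/n_T; Kp = p_A2 p_A1 / (p_B2) with p_i = y_i·P.
Substituting and setting equal to 0.315 atm gives a polynomial in X; the root in (0,1) is X = 0.259.

X = 0.259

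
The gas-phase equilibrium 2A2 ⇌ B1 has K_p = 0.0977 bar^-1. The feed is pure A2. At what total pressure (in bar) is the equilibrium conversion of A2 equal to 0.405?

P = 4.67 bar

Take 1 mol A2 as basis and let X be its fractional conversion, so ξ = 0.5X.
Moles: n_A2 = 1 − X; n_B1 = 0.5X.
Summing: n_T = 1 − 0.5X.
K_p = p_B1 / (p_A2^2) with p_i = (n_i/n_T)·P.
At X = 0.405: the mole-fraction product g(X) = Π y_i^ν_i = 0.4562. Since K_p = g(X)·P^{-1}, P = (g/K_p)^(1/1) = (0.4562/0.0977)^(1/1) = 4.67 bar.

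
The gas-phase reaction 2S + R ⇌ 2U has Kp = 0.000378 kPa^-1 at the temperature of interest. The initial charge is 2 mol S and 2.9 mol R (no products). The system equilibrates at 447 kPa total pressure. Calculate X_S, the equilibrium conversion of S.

X = 0.237

Take 2 mol S as basis and let X be its fractional conversion, so ξ = X.
Moles: n_S = 2 − 2X; n_R = 2.9 − X; n_U = 2X.
n_T = Σnᵢ = 4.9 − X.
Mole fractions y_i = n_i/n_T; Kp = p_U^2 / (p_S^2 p_R) with p_i = y_i·P.
Substituting and setting equal to 0.000378 kPa^-1 gives a polynomial in X; the root in (0,1) is X = 0.237.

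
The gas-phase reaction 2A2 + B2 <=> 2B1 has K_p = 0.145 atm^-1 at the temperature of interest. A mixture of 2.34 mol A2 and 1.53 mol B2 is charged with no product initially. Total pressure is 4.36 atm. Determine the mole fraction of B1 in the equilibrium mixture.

y_B1 = 0.210

Basis: 2.34 mol A2 initially; let X = conversion of A2. Extent ξ = 1.17X.
At extent ξ: n_A2 = 2.34 − 2.34X; n_B2 = 1.53 − 1.17X; n_B1 = 2.34X.
n_T = Σnᵢ = 3.87 − 1.17X.
Mole fractions y_i = n_i/n_T; K_p = p_B1^2 / (p_A2^2 p_B2) with p_i = y_i·P.
Substituting and setting equal to 0.145 atm^-1 gives a polynomial in X; the root in (0,1) is X = 0.314.
Then n_B1 = 0.735, n_T = 3.5, so y_B1 = 0.210.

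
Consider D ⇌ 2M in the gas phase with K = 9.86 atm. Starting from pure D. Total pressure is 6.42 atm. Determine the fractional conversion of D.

X = 0.527

Basis: 1 mol D initially; let X = conversion of D. Extent ξ = X.
Moles: n_D = 1 − X; n_M = 2X.
Total moles n_T = 1 + X.
y_i = n_i/n_T, p_i = y_i·P. K = p_M^2 / (p_D).
Setting this equal to 9.86 atm and taking the physical root (0 < X < 1) gives X = 0.527.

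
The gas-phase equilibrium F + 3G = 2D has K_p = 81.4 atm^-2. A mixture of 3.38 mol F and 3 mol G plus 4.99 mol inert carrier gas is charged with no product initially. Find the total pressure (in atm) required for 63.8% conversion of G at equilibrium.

Take 3 mol G as basis and let X be its fractional conversion, so ξ = X.
Mole table: n_F = 3.38 − X; n_G = 3 − 3X; n_D = 2X; n_I = 4.99 (inert).
Total moles n_T = 11.4 − 2X.
K_p = p_D^2 / (p_F p_G^3) with p_i = (n_i/n_T)·P.
At X = 0.638: the mole-fraction product g(X) = Π y_i^ν_i = 47.24. Since K_p = g(X)·P^{-2}, P = (g/K_p)^(1/2) = (47.24/81.4)^(1/2) = 0.762 atm.

P = 0.762 atm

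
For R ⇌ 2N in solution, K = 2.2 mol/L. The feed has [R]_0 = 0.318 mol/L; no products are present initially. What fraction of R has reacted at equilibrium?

X = 0.709

Let X = conversion of R; extent ξ = 0.318·X mol/L.
Concentrations: [R] = 0.318 − 0.318X; [N] = 0.636X.
K = [N]^2 / ([R]).
Solving K = 2.2 for X ∈ (0,1): X = 0.709.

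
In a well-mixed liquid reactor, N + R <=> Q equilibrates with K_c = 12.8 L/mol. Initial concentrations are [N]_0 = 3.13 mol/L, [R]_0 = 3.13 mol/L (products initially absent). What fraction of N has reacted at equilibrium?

Let X = conversion of N; extent ξ = 3.13·X mol/L.
Concentrations: [N] = 3.13 − 3.13X; [R] = 3.13 − 3.13X; [Q] = 3.13X.
K_c = [Q] / ([N] [R]).
Setting equal to 12.8 and solving for X on (0,1) gives X = 0.854.

X = 0.854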